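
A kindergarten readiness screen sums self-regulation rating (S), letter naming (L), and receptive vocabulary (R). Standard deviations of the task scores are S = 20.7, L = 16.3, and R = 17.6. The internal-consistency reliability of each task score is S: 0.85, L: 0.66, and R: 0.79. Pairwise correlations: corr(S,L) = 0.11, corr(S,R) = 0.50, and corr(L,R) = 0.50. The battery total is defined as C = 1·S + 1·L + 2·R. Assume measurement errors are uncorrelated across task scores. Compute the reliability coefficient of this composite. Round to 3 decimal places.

Var(C) = 20.7² + 16.3² + 2²·17.6² + 2·[20.7·16.3·0.11 + 2·20.7·17.6·0.50 + 2·16.3·17.6·0.50] = 1933.22 + 1376.63 = 3309.85.
Under uncorrelated errors the observed covariances equal the true-score covariances, so only the own-variance terms attenuate.
True-score variance = [20.7²·0.85 + 16.3²·0.66 + 2²·17.6²·0.79] + 1376.63 = 1518.41 + 1376.63 = 2895.04.
Reliability = 2895.04 / 3309.85 = 0.875.

0.875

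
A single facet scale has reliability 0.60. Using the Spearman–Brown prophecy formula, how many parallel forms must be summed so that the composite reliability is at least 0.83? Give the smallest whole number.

4

k ≥ ρ*(1−ρ₁)/(ρ₁(1−ρ*)) = 0.83·0.40 / (0.60·0.17) = 3.255.
Smallest integer k = 4.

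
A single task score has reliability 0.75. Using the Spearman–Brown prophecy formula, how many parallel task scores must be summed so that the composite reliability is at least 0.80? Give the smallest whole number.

2

k ≥ ρ*(1−ρ₁)/(ρ₁(1−ρ*)) = 0.80·0.25 / (0.75·0.20) = 1.333.
Smallest integer k = 2.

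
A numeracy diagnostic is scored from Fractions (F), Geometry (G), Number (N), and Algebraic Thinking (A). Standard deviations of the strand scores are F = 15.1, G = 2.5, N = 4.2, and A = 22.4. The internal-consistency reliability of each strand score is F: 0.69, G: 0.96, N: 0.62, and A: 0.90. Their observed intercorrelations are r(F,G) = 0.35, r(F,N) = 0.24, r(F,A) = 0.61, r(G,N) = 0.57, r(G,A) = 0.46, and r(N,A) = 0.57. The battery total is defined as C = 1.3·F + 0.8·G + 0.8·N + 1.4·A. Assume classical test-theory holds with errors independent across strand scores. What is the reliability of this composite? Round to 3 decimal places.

0.907

Var(C) = 1.3²·15.1² + 0.8²·2.5² + 0.8²·4.2² + 1.4²·22.4² + 2·[1.04·15.1·2.5·0.35 + 1.04·15.1·4.2·0.24 + 1.82·15.1·22.4·0.61 + 0.64·2.5·4.2·0.57 + 1.12·2.5·22.4·0.46 + 1.12·4.2·22.4·0.57] = 1384.08 + 995.654 = 2379.73.
Because errors are independent across components, Cov(Tᵢ,Tⱼ) = Cov(Xᵢ,Xⱼ); the off-diagonal part of the true-score variance is the same as above.
True-score variance = [1.3²·15.1²·0.69 + 0.8²·2.5²·0.96 + 0.8²·4.2²·0.62 + 1.4²·22.4²·0.90] + 995.654 = 1161.83 + 995.654 = 2157.48.
Reliability = 2157.48 / 2379.73 = 0.907.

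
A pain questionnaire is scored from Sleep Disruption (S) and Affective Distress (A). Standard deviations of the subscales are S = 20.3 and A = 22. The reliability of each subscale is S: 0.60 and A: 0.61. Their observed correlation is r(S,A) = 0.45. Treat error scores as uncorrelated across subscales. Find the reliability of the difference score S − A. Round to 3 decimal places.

0.284

Var(S−A) = 20.3² + 22² − 2·20.3·22·0.45 = 896.09 − 401.94 = 494.15.
Because errors are independent across components, Cov(Tᵢ,Tⱼ) = Cov(Xᵢ,Xⱼ); the off-diagonal part of the true-score variance is the same as above.
True-score variance = [20.3²·0.60 + 22²·0.61] − 401.94 = 542.494 − 401.94 = 140.554.
Reliability = 140.554 / 494.15 = 0.284.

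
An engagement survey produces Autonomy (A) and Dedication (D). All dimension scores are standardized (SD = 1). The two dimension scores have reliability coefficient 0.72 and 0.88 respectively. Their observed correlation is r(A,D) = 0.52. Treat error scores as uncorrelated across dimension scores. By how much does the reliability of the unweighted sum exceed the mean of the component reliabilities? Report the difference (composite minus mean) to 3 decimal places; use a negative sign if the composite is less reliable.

0.068

Var(sum) = 2 + 1.04 = 3.04; true-score variance = 1.6 + 1.04 = 2.64; composite reliability = 0.8684.
Mean component reliability = 0.8000.
Difference = 0.8684 − 0.8000 = 0.068.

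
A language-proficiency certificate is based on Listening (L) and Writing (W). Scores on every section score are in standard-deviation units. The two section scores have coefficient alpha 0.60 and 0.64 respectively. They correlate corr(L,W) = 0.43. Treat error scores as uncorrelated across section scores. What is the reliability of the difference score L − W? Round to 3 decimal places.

Var(L−W) = 1 + 1 − 2·0.43 = 2 − 0.86 = 1.14.
With uncorrelated errors the cross-covariances are all true-score covariance, so they carry over unchanged; only the diagonal terms shrink to ρᵢσᵢ².
True-score variance = [0.60 + 0.64] − 0.86 = 1.24 − 0.86 = 0.38.
Reliability = 0.38 / 1.14 = 0.333.

0.333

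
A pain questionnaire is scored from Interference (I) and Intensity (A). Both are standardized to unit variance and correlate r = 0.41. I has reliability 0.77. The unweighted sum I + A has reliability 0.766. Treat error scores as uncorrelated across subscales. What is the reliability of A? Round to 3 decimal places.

Var(I+A) = 2 + 2·0.41 = 2.820.
True-score variance = ρ_I + ρ_A + 2·0.41, so 0.766 = (0.77 + ρ_A + 0.82) / 2.820.
ρ_A = 0.766·2.820 − 0.77 − 0.82 = 0.570.

0.570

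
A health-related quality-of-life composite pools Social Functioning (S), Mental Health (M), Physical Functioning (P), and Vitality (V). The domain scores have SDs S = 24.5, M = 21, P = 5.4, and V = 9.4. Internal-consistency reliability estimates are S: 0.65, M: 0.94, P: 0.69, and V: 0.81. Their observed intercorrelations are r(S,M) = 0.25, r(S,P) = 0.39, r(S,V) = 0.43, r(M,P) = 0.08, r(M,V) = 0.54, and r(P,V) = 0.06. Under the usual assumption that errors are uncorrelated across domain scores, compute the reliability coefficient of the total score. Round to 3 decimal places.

0.866

Var(S+M+P+V) = 24.5² + 21² + 5.4² + 9.4² + 2·[24.5·21·0.25 + 24.5·5.4·0.39 + 24.5·9.4·0.43 + 21·5.4·0.08 + 21·9.4·0.54 + 5.4·9.4·0.06] = 1158.77 + 795.929 = 1954.7.
Because errors are independent across components, Cov(Tᵢ,Tⱼ) = Cov(Xᵢ,Xⱼ); the off-diagonal part of the true-score variance is the same as above.
True-score variance = [24.5²·0.65 + 21²·0.94 + 5.4²·0.69 + 9.4²·0.81] + 795.929 = 896.394 + 795.929 = 1692.32.
Reliability = 1692.32 / 1954.7 = 0.866.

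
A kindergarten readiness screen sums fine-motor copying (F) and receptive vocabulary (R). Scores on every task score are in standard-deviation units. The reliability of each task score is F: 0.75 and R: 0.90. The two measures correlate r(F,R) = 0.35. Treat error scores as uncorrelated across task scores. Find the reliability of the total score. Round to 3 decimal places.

0.870

Var(F+R) = 2 + 2·[0.35] = 2 + 0.7 = 2.7.
Under uncorrelated errors the observed covariances equal the true-score covariances, so only the own-variance terms attenuate.
True-score variance = [0.75 + 0.90] + 0.7 = 1.65 + 0.7 = 2.35.
Reliability = 2.35 / 2.7 = 0.870.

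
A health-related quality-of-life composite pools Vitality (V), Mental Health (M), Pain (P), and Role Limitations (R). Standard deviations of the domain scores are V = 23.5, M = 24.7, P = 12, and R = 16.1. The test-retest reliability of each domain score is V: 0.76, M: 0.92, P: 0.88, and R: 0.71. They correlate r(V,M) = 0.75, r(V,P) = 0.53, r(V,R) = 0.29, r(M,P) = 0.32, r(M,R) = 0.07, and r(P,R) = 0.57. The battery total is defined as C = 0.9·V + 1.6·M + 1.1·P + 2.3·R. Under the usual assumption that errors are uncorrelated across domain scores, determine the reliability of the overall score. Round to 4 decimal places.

0.9022

Var(C) = 0.9²·23.5² + 1.6²·24.7² + 1.1²·12² + 2.3²·16.1² + 2·[1.44·23.5·24.7·0.75 + 0.99·23.5·12·0.53 + 2.07·23.5·16.1·0.29 + 1.76·24.7·12·0.32 + 3.68·24.7·16.1·0.07 + 2.53·12·16.1·0.57] = 3554.61 + 3099.92 = 6654.54.
Because errors are independent across components, Cov(Tᵢ,Tⱼ) = Cov(Xᵢ,Xⱼ); the off-diagonal part of the true-score variance is the same as above.
True-score variance = [0.9²·23.5²·0.76 + 1.6²·24.7²·0.92 + 1.1²·12²·0.88 + 2.3²·16.1²·0.71] + 3099.92 = 2903.75 + 3099.92 = 6003.67.
Reliability = 6003.67 / 6654.54 = 0.9022.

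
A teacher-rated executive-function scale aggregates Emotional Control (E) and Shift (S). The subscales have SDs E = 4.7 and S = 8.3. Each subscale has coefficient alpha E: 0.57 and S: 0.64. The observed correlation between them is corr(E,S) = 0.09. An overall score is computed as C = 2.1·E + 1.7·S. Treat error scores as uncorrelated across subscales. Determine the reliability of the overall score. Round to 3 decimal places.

0.647

Var(C) = 2.1²·4.7² + 1.7²·8.3² + 2·[3.57·4.7·8.3·0.09] = 296.509 + 25.0678 = 321.577.
With uncorrelated errors the cross-covariances are all true-score covariance, so they carry over unchanged; only the diagonal terms shrink to ρᵢσᵢ².
True-score variance = [2.1²·4.7²·0.57 + 1.7²·8.3²·0.64] + 25.0678 = 182.947 + 25.0678 = 208.014.
Reliability = 208.014 / 321.577 = 0.647.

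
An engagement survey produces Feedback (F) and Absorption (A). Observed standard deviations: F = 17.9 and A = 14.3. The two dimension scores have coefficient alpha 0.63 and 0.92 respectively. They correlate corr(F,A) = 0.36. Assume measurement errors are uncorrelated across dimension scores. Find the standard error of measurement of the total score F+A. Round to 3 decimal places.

11.615

Var(total) = 524.9 + 184.298 = 709.198.
True-score variance = 389.989 + 184.298 = 574.288, so reliability = 0.8098.
Error variance = 709.198 − 574.288 = 134.911; SEM = √134.911 = 11.615.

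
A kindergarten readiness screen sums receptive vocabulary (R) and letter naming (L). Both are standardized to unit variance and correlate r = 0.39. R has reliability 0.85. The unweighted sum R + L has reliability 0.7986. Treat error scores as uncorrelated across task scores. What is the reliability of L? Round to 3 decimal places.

Var(R+L) = 2 + 2·0.39 = 2.780.
True-score variance = ρ_R + ρ_L + 2·0.39, so 0.7986 = (0.85 + ρ_L + 0.78) / 2.780.
ρ_L = 0.7986·2.780 − 0.85 − 0.78 = 0.590.

0.590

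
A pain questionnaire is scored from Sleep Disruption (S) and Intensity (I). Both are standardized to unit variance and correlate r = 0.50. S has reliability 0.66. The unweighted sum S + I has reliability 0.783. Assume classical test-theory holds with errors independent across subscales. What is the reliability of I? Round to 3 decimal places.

0.689

Var(S+I) = 2 + 2·0.50 = 3.000.
True-score variance = ρ_S + ρ_I + 2·0.50, so 0.783 = (0.66 + ρ_I + 1.00) / 3.000.
ρ_I = 0.783·3.000 − 0.66 − 1.00 = 0.689.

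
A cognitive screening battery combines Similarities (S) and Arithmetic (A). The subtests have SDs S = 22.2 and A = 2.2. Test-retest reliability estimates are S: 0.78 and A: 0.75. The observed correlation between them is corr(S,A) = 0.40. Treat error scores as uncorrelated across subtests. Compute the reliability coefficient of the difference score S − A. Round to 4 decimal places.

0.7609

Var(S−A) = 22.2² + 2.2² − 2·22.2·2.2·0.40 = 497.68 − 39.072 = 458.608.
Because errors are independent across components, Cov(Tᵢ,Tⱼ) = Cov(Xᵢ,Xⱼ); the off-diagonal part of the true-score variance is the same as above.
True-score variance = [22.2²·0.78 + 2.2²·0.75] − 39.072 = 388.045 − 39.072 = 348.973.
Reliability = 348.973 / 458.608 = 0.7609.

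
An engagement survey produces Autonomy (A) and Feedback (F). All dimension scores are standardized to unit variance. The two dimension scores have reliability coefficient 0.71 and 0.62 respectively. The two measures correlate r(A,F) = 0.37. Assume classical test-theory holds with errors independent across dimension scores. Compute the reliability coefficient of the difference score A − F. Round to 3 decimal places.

0.468

Var(A−F) = 1 + 1 − 2·0.37 = 2 − 0.74 = 1.26.
Because errors are independent across components, Cov(Tᵢ,Tⱼ) = Cov(Xᵢ,Xⱼ); the off-diagonal part of the true-score variance is the same as above.
True-score variance = [0.71 + 0.62] − 0.74 = 1.33 − 0.74 = 0.59.
Reliability = 0.59 / 1.26 = 0.468.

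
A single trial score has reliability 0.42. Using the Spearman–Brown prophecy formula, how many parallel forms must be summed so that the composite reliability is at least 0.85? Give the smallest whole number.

k ≥ ρ*(1−ρ₁)/(ρ₁(1−ρ*)) = 0.85·0.58 / (0.42·0.15) = 7.825.
Smallest integer k = 8.

8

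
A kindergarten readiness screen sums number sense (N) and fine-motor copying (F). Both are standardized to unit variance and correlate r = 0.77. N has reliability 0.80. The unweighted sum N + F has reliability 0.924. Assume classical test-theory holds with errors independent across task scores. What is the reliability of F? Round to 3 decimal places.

Var(N+F) = 2 + 2·0.77 = 3.540.
True-score variance = ρ_N + ρ_F + 2·0.77, so 0.924 = (0.80 + ρ_F + 1.54) / 3.540.
ρ_F = 0.924·3.540 − 0.80 − 1.54 = 0.931.

0.931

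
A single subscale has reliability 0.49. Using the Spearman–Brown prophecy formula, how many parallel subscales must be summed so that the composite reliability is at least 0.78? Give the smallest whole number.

k ≥ ρ*(1−ρ₁)/(ρ₁(1−ρ*)) = 0.78·0.51 / (0.49·0.22) = 3.690.
Smallest integer k = 4.

4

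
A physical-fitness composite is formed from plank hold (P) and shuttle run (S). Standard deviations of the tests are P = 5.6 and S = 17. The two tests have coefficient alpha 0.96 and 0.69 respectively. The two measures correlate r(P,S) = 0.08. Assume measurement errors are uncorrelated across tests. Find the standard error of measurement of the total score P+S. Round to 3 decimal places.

Var(total) = 320.36 + 15.232 = 335.592.
True-score variance = 229.516 + 15.232 = 244.748, so reliability = 0.7293.
Error variance = 335.592 − 244.748 = 90.8444; SEM = √90.8444 = 9.531.

9.531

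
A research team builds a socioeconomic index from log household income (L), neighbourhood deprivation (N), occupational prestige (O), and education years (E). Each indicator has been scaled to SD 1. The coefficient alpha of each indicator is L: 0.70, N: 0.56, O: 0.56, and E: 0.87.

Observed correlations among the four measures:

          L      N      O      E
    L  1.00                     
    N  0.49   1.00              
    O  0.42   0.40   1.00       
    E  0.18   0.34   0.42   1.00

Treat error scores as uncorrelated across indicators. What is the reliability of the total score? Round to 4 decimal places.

Var(L+N+O+E) = 4 + 2·[0.49 + 0.42 + 0.18 + 0.40 + 0.34 + 0.42] = 4 + 4.5 = 8.5.
Because errors are independent across components, Cov(Tᵢ,Tⱼ) = Cov(Xᵢ,Xⱼ); the off-diagonal part of the true-score variance is the same as above.
True-score variance = [0.70 + 0.56 + 0.56 + 0.87] + 4.5 = 2.69 + 4.5 = 7.19.
Reliability = 7.19 / 8.5 = 0.8459.

0.8459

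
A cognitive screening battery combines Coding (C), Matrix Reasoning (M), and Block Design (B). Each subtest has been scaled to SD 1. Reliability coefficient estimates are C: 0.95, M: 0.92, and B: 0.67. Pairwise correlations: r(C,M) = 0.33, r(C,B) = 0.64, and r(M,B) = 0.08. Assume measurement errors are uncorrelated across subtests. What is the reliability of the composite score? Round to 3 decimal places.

Var(C+M+B) = 3 + 2·[0.33 + 0.64 + 0.08] = 3 + 2.1 = 5.1.
Under uncorrelated errors the observed covariances equal the true-score covariances, so only the own-variance terms attenuate.
True-score variance = [0.95 + 0.92 + 0.67] + 2.1 = 2.54 + 2.1 = 4.64.
Reliability = 4.64 / 5.1 = 0.910.

0.910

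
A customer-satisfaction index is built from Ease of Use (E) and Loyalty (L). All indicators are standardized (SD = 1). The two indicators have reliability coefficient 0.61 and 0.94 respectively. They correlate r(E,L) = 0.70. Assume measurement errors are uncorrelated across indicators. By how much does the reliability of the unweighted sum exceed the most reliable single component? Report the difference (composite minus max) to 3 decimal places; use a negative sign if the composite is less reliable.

-0.072

Var(sum) = 2 + 1.4 = 3.4; true-score variance = 1.55 + 1.4 = 2.95; composite reliability = 0.8676.
Max component reliability = 0.9400.
Difference = 0.8676 − 0.9400 = -0.072.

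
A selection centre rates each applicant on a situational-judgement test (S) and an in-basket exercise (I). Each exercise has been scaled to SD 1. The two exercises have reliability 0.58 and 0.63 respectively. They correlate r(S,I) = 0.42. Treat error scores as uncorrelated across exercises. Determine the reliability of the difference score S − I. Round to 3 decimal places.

Var(S−I) = 1 + 1 − 2·0.42 = 2 − 0.84 = 1.16.
Because errors are independent across components, Cov(Tᵢ,Tⱼ) = Cov(Xᵢ,Xⱼ); the off-diagonal part of the true-score variance is the same as above.
True-score variance = [0.58 + 0.63] − 0.84 = 1.21 − 0.84 = 0.37.
Reliability = 0.37 / 1.16 = 0.319.

0.319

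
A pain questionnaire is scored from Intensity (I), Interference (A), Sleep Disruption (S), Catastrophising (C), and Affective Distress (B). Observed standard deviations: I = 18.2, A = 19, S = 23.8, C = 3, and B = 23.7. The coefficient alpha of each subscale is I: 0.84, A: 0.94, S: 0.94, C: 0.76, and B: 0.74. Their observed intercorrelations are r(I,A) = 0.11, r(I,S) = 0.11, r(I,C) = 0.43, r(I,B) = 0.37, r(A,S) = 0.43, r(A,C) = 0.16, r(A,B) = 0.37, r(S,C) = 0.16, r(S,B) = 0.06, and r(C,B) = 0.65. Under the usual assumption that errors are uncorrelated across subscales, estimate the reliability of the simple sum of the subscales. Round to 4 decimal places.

0.9219

Var(I+A+S+C+B) = 18.2² + 19² + 23.8² + 3² + 23.7² + 2·[18.2·19·0.11 + 18.2·23.8·0.11 + 18.2·3·0.43 + 18.2·23.7·0.37 + 19·23.8·0.43 + 19·3·0.16 + 19·23.7·0.37 + 23.8·3·0.16 + 23.8·23.7·0.06 + 3·23.7·0.65] = 1829.37 + 1460.84 = 3290.21.
Because errors are independent across components, Cov(Tᵢ,Tⱼ) = Cov(Xᵢ,Xⱼ); the off-diagonal part of the true-score variance is the same as above.
True-score variance = [18.2²·0.84 + 19²·0.94 + 23.8²·0.94 + 3²·0.76 + 23.7²·0.74] + 1460.84 = 1572.53 + 1460.84 = 3033.36.
Reliability = 3033.36 / 3290.21 = 0.9219.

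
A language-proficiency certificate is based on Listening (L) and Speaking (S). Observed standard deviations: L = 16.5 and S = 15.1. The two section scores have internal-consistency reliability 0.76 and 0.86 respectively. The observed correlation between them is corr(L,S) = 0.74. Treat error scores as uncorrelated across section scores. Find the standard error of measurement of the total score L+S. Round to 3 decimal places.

9.862

Var(total) = 500.26 + 368.742 = 869.002.
True-score variance = 402.999 + 368.742 = 771.741, so reliability = 0.8881.
Error variance = 869.002 − 771.741 = 97.2614; SEM = √97.2614 = 9.862.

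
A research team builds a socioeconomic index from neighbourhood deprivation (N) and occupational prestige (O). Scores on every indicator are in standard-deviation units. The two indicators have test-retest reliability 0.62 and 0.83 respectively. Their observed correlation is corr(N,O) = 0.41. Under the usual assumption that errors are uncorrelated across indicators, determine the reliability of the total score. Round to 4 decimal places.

Var(N+O) = 2 + 2·[0.41] = 2 + 0.82 = 2.82.
With uncorrelated errors the cross-covariances are all true-score covariance, so they carry over unchanged; only the diagonal terms shrink to ρᵢσᵢ².
True-score variance = [0.62 + 0.83] + 0.82 = 1.45 + 0.82 = 2.27.
Reliability = 2.27 / 2.82 = 0.8050.

0.8050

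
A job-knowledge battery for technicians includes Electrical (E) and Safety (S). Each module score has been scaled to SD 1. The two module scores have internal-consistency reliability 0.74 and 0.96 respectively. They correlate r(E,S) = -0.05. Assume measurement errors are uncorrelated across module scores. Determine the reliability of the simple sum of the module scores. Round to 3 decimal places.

Var(E+S) = 2 + 2·[(-0.05)] = 2 − 0.1 = 1.9.
Because errors are independent across components, Cov(Tᵢ,Tⱼ) = Cov(Xᵢ,Xⱼ); the off-diagonal part of the true-score variance is the same as above.
True-score variance = [0.74 + 0.96] − 0.1 = 1.7 − 0.1 = 1.6.
Reliability = 1.6 / 1.9 = 0.842.

0.842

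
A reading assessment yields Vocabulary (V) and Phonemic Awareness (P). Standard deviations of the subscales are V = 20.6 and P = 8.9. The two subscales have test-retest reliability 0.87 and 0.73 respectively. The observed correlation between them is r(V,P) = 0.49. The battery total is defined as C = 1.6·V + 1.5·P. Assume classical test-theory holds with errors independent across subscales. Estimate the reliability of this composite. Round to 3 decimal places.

Var(C) = 1.6²·20.6² + 1.5²·8.9² + 2·[2.4·20.6·8.9·0.49] = 1264.58 + 431.216 = 1695.8.
Because errors are independent across components, Cov(Tᵢ,Tⱼ) = Cov(Xᵢ,Xⱼ); the off-diagonal part of the true-score variance is the same as above.
True-score variance = [1.6²·20.6²·0.87 + 1.5²·8.9²·0.73] + 431.216 = 1075.24 + 431.216 = 1506.45.
Reliability = 1506.45 / 1695.8 = 0.888.

0.888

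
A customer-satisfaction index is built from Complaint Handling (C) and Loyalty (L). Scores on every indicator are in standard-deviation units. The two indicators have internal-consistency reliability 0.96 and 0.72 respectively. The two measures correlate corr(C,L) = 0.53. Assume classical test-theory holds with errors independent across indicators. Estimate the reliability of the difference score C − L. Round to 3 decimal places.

0.660

Var(C−L) = 1 + 1 − 2·0.53 = 2 − 1.06 = 0.94.
With uncorrelated errors the cross-covariances are all true-score covariance, so they carry over unchanged; only the diagonal terms shrink to ρᵢσᵢ².
True-score variance = [0.96 + 0.72] − 1.06 = 1.68 − 1.06 = 0.62.
Reliability = 0.62 / 0.94 = 0.660.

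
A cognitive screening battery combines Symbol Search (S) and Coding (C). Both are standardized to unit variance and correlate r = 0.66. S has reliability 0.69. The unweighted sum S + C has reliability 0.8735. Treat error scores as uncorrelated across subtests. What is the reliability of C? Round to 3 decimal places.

0.890

Var(S+C) = 2 + 2·0.66 = 3.320.
True-score variance = ρ_S + ρ_C + 2·0.66, so 0.8735 = (0.69 + ρ_C + 1.32) / 3.320.
ρ_C = 0.8735·3.320 − 0.69 − 1.32 = 0.890.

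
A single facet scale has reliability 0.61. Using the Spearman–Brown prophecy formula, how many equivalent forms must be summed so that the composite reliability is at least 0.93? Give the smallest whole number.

k ≥ ρ*(1−ρ₁)/(ρ₁(1−ρ*)) = 0.93·0.39 / (0.61·0.07) = 8.494.
Smallest integer k = 9.

9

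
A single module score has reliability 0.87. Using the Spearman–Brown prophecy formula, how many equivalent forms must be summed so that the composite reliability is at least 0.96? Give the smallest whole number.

4

k ≥ ρ*(1−ρ₁)/(ρ₁(1−ρ*)) = 0.96·0.13 / (0.87·0.04) = 3.586.
Smallest integer k = 4.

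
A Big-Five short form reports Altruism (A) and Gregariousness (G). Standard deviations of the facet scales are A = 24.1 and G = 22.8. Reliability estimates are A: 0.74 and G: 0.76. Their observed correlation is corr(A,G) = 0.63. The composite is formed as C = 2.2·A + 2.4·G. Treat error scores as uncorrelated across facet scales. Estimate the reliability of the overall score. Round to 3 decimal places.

Var(C) = 2.2²·24.1² + 2.4²·22.8² + 2·[5.28·24.1·22.8·0.63] = 5805.4 + 3655.58 = 9460.98.
Under uncorrelated errors the observed covariances equal the true-score covariances, so only the own-variance terms attenuate.
True-score variance = [2.2²·24.1²·0.74 + 2.4²·22.8²·0.76] + 3655.58 = 4355.88 + 3655.58 = 8011.46.
Reliability = 8011.46 / 9460.98 = 0.847.

0.847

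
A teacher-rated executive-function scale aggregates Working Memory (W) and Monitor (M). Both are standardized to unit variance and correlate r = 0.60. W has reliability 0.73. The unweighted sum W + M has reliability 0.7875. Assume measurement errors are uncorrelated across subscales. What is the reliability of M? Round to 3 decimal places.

0.590

Var(W+M) = 2 + 2·0.60 = 3.200.
True-score variance = ρ_W + ρ_M + 2·0.60, so 0.7875 = (0.73 + ρ_M + 1.20) / 3.200.
ρ_M = 0.7875·3.200 − 0.73 − 1.20 = 0.590.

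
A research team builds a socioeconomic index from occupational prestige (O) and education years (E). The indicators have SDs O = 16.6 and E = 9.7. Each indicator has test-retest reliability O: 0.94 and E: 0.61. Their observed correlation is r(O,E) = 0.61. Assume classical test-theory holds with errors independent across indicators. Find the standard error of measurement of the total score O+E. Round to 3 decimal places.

Var(total) = 369.65 + 196.444 = 566.094.
True-score variance = 316.421 + 196.444 = 512.866, so reliability = 0.9060.
Error variance = 566.094 − 512.866 = 53.2287; SEM = √53.2287 = 7.296.

7.296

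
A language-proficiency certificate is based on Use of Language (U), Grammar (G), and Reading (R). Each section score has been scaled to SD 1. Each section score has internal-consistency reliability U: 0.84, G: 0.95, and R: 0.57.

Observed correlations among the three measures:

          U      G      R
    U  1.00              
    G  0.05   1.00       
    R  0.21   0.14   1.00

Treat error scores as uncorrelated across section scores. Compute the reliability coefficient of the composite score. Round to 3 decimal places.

0.832

Var(U+G+R) = 3 + 2·[0.05 + 0.21 + 0.14] = 3 + 0.8 = 3.8.
Under uncorrelated errors the observed covariances equal the true-score covariances, so only the own-variance terms attenuate.
True-score variance = [0.84 + 0.95 + 0.57] + 0.8 = 2.36 + 0.8 = 3.16.
Reliability = 3.16 / 3.8 = 0.832.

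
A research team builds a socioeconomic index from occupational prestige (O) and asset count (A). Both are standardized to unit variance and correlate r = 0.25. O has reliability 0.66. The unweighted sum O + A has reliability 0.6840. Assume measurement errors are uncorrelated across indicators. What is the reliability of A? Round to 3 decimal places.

0.550

Var(O+A) = 2 + 2·0.25 = 2.500.
True-score variance = ρ_O + ρ_A + 2·0.25, so 0.6840 = (0.66 + ρ_A + 0.50) / 2.500.
ρ_A = 0.6840·2.500 − 0.66 − 0.50 = 0.550.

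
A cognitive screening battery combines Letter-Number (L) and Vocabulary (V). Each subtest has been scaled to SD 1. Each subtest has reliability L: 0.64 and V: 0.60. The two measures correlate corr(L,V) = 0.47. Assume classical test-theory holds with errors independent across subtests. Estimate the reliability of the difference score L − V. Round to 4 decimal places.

0.2830

Var(L−V) = 1 + 1 − 2·0.47 = 2 − 0.94 = 1.06.
Because errors are independent across components, Cov(Tᵢ,Tⱼ) = Cov(Xᵢ,Xⱼ); the off-diagonal part of the true-score variance is the same as above.
True-score variance = [0.64 + 0.60] − 0.94 = 1.24 − 0.94 = 0.3.
Reliability = 0.3 / 1.06 = 0.2830.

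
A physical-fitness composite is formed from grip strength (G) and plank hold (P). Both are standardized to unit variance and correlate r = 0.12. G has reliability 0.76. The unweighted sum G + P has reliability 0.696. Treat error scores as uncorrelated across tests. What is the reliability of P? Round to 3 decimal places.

0.559

Var(G+P) = 2 + 2·0.12 = 2.240.
True-score variance = ρ_G + ρ_P + 2·0.12, so 0.696 = (0.76 + ρ_P + 0.24) / 2.240.
ρ_P = 0.696·2.240 − 0.76 − 0.24 = 0.559.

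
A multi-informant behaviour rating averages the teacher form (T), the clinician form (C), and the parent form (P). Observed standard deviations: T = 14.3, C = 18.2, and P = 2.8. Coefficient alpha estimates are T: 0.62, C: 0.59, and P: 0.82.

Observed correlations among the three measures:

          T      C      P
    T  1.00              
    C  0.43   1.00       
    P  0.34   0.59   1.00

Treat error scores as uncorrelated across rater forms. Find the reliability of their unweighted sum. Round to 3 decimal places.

0.749

Var(T+C+P) = 14.3² + 18.2² + 2.8² + 2·[14.3·18.2·0.43 + 14.3·2.8·0.34 + 18.2·2.8·0.59] = 543.57 + 311.184 = 854.754.
With uncorrelated errors the cross-covariances are all true-score covariance, so they carry over unchanged; only the diagonal terms shrink to ρᵢσᵢ².
True-score variance = [14.3²·0.62 + 18.2²·0.59 + 2.8²·0.82] + 311.184 = 328.644 + 311.184 = 639.828.
Reliability = 639.828 / 854.754 = 0.749.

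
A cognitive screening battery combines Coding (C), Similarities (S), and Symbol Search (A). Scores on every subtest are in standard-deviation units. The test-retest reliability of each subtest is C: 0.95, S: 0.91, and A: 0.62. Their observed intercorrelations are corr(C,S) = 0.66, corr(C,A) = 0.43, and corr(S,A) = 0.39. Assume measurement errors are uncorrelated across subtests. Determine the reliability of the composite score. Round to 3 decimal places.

0.913

Var(C+S+A) = 3 + 2·[0.66 + 0.43 + 0.39] = 3 + 2.96 = 5.96.
Because errors are independent across components, Cov(Tᵢ,Tⱼ) = Cov(Xᵢ,Xⱼ); the off-diagonal part of the true-score variance is the same as above.
True-score variance = [0.95 + 0.91 + 0.62] + 2.96 = 2.48 + 2.96 = 5.44.
Reliability = 5.44 / 5.96 = 0.913.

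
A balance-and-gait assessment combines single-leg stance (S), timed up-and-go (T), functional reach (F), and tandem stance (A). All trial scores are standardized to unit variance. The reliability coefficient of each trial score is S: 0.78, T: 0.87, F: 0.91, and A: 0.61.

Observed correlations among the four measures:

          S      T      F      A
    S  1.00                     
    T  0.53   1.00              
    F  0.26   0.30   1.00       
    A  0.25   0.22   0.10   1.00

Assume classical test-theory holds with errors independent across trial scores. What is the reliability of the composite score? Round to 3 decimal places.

Var(S+T+F+A) = 4 + 2·[0.53 + 0.26 + 0.25 + 0.30 + 0.22 + 0.10] = 4 + 3.32 = 7.32.
With uncorrelated errors the cross-covariances are all true-score covariance, so they carry over unchanged; only the diagonal terms shrink to ρᵢσᵢ².
True-score variance = [0.78 + 0.87 + 0.91 + 0.61] + 3.32 = 3.17 + 3.32 = 6.49.
Reliability = 6.49 / 7.32 = 0.887.

0.887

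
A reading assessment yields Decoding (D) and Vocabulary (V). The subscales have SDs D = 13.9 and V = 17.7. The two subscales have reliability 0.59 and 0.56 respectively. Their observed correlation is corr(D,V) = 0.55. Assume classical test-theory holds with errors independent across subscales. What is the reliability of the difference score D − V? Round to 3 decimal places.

0.080

Var(D−V) = 13.9² + 17.7² − 2·13.9·17.7·0.55 = 506.5 − 270.633 = 235.867.
Because errors are independent across components, Cov(Tᵢ,Tⱼ) = Cov(Xᵢ,Xⱼ); the off-diagonal part of the true-score variance is the same as above.
True-score variance = [13.9²·0.59 + 17.7²·0.56] − 270.633 = 289.436 − 270.633 = 18.8033.
Reliability = 18.8033 / 235.867 = 0.080.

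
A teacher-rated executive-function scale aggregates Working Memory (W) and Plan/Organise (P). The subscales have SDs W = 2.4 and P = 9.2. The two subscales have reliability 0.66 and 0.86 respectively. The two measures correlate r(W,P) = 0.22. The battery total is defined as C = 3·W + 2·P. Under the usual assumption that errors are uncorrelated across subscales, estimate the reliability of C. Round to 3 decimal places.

0.855

Var(C) = 3²·2.4² + 2²·9.2² + 2·[6·2.4·9.2·0.22] = 390.4 + 58.2912 = 448.691.
With uncorrelated errors the cross-covariances are all true-score covariance, so they carry over unchanged; only the diagonal terms shrink to ρᵢσᵢ².
True-score variance = [3²·2.4²·0.66 + 2²·9.2²·0.86] + 58.2912 = 325.376 + 58.2912 = 383.667.
Reliability = 383.667 / 448.691 = 0.855.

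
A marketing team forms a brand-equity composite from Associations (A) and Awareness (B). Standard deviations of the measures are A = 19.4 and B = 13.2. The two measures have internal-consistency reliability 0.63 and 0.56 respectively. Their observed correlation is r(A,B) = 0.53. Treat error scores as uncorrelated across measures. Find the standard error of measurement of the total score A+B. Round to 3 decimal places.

14.694

Var(total) = 550.6 + 271.445 = 822.045.
True-score variance = 334.681 + 271.445 = 606.126, so reliability = 0.7373.
Error variance = 822.045 − 606.126 = 215.919; SEM = √215.919 = 14.694.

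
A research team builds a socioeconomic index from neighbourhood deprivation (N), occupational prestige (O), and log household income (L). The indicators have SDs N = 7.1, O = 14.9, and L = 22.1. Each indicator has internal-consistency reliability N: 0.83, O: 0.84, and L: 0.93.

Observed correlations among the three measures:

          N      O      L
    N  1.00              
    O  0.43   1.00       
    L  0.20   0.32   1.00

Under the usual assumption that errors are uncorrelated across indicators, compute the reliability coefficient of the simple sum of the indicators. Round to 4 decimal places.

0.9304

Var(N+O+L) = 7.1² + 14.9² + 22.1² + 2·[7.1·14.9·0.43 + 7.1·22.1·0.20 + 14.9·22.1·0.32] = 760.83 + 364.489 = 1125.32.
Because errors are independent across components, Cov(Tᵢ,Tⱼ) = Cov(Xᵢ,Xⱼ); the off-diagonal part of the true-score variance is the same as above.
True-score variance = [7.1²·0.83 + 14.9²·0.84 + 22.1²·0.93] + 364.489 = 682.55 + 364.489 = 1047.04.
Reliability = 1047.04 / 1125.32 = 0.9304.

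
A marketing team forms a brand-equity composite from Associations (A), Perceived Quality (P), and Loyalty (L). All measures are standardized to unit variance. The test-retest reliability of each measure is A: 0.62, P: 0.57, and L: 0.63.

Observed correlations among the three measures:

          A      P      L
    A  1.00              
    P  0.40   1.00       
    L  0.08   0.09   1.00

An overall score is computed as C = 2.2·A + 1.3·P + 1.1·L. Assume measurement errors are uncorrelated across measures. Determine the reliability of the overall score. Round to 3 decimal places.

Var(C) = 2.2² + 1.3² + 1.1² + 2·[2.86·0.40 + 2.42·0.08 + 1.43·0.09] = 7.74 + 2.9326 = 10.6726.
Under uncorrelated errors the observed covariances equal the true-score covariances, so only the own-variance terms attenuate.
True-score variance = [2.2²·0.62 + 1.3²·0.57 + 1.1²·0.63] + 2.9326 = 4.7264 + 2.9326 = 7.659.
Reliability = 7.659 / 10.6726 = 0.718.

0.718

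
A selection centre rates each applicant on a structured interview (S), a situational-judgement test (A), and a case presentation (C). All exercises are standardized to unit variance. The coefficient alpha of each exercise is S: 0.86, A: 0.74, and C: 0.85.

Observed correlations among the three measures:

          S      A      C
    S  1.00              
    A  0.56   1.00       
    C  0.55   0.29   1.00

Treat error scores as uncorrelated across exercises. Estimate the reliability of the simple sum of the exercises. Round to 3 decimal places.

Var(S+A+C) = 3 + 2·[0.56 + 0.55 + 0.29] = 3 + 2.8 = 5.8.
With uncorrelated errors the cross-covariances are all true-score covariance, so they carry over unchanged; only the diagonal terms shrink to ρᵢσᵢ².
True-score variance = [0.86 + 0.74 + 0.85] + 2.8 = 2.45 + 2.8 = 5.25.
Reliability = 5.25 / 5.8 = 0.905.

0.905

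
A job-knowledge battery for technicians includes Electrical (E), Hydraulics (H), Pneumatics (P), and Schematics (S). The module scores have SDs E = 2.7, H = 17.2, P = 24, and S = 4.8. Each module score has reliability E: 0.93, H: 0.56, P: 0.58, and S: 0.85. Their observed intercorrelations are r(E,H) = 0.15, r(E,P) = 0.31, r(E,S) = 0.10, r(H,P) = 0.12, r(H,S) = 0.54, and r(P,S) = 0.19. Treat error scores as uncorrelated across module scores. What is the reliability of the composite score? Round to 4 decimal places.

0.6842

Var(E+H+P+S) = 2.7² + 17.2² + 24² + 4.8² + 2·[2.7·17.2·0.15 + 2.7·24·0.31 + 2.7·4.8·0.10 + 17.2·24·0.12 + 17.2·4.8·0.54 + 24·4.8·0.19] = 902.17 + 288.713 = 1190.88.
With uncorrelated errors the cross-covariances are all true-score covariance, so they carry over unchanged; only the diagonal terms shrink to ρᵢσᵢ².
True-score variance = [2.7²·0.93 + 17.2²·0.56 + 24²·0.58 + 4.8²·0.85] + 288.713 = 526.114 + 288.713 = 814.827.
Reliability = 814.827 / 1190.88 = 0.6842.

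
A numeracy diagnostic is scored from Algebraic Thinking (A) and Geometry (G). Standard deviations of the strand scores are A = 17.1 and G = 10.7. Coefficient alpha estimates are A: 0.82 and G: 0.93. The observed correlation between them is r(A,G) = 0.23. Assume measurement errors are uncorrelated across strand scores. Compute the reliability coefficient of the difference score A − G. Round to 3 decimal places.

Var(A−G) = 17.1² + 10.7² − 2·17.1·10.7·0.23 = 406.9 − 84.1662 = 322.734.
Under uncorrelated errors the observed covariances equal the true-score covariances, so only the own-variance terms attenuate.
True-score variance = [17.1²·0.82 + 10.7²·0.93] − 84.1662 = 346.252 − 84.1662 = 262.086.
Reliability = 262.086 / 322.734 = 0.812.

0.812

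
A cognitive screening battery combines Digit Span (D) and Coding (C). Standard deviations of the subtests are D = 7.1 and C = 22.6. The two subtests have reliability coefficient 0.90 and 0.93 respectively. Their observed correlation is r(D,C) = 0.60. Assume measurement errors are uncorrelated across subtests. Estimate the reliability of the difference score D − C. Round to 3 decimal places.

Var(D−C) = 7.1² + 22.6² − 2·7.1·22.6·0.60 = 561.17 − 192.552 = 368.618.
Under uncorrelated errors the observed covariances equal the true-score covariances, so only the own-variance terms attenuate.
True-score variance = [7.1²·0.90 + 22.6²·0.93] − 192.552 = 520.376 − 192.552 = 327.824.
Reliability = 327.824 / 368.618 = 0.889.

0.889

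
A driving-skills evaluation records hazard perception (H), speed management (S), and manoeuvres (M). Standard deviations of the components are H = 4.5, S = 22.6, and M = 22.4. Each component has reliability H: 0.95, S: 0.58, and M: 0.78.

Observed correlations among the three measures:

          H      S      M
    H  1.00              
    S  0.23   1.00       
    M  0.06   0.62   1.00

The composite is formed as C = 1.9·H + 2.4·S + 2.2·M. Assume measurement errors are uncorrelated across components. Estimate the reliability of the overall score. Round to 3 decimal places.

Var(C) = 1.9²·4.5² + 2.4²·22.6² + 2.2²·22.4² + 2·[4.56·4.5·22.6·0.23 + 4.18·4.5·22.4·0.06 + 5.28·22.6·22.4·0.62] = 5443.6 + 3578.34 = 9021.94.
With uncorrelated errors the cross-covariances are all true-score covariance, so they carry over unchanged; only the diagonal terms shrink to ρᵢσᵢ².
True-score variance = [1.9²·4.5²·0.95 + 2.4²·22.6²·0.58 + 2.2²·22.4²·0.78] + 3578.34 = 3670.04 + 3578.34 = 7248.38.
Reliability = 7248.38 / 9021.94 = 0.803.

0.803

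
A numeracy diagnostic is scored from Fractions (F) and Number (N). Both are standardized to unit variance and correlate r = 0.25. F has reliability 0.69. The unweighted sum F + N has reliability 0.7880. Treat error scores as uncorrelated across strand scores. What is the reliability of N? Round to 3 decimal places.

Var(F+N) = 2 + 2·0.25 = 2.500.
True-score variance = ρ_F + ρ_N + 2·0.25, so 0.7880 = (0.69 + ρ_N + 0.50) / 2.500.
ρ_N = 0.7880·2.500 − 0.69 − 0.50 = 0.780.

0.780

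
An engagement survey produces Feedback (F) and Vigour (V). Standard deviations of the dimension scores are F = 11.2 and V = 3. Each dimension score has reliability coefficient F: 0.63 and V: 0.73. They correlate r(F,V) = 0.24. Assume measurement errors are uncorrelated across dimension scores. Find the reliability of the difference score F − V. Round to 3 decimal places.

Var(F−V) = 11.2² + 3² − 2·11.2·3·0.24 = 134.44 − 16.128 = 118.312.
Because errors are independent across components, Cov(Tᵢ,Tⱼ) = Cov(Xᵢ,Xⱼ); the off-diagonal part of the true-score variance is the same as above.
True-score variance = [11.2²·0.63 + 3²·0.73] − 16.128 = 85.5972 − 16.128 = 69.4692.
Reliability = 69.4692 / 118.312 = 0.587.

0.587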